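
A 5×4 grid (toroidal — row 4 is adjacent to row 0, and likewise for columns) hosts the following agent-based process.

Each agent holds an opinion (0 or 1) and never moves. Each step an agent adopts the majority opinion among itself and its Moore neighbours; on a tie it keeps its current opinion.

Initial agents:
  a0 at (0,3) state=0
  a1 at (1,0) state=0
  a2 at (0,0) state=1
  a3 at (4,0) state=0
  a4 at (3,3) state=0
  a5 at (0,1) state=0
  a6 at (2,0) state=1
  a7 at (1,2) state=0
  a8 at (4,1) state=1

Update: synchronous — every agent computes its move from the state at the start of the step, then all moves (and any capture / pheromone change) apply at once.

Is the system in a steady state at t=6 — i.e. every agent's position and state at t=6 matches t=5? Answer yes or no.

yes

t=1: a0@(0,3):0 a1@(1,0):0 a2@(0,0):0 a3@(4,0):0 a4@(3,3):0 a5@(0,1):0 a6@(2,0):0 a7@(1,2):0 a8@(4,1):1
t=2: a0@(0,3):0 a1@(1,0):0 a2@(0,0):0 a3@(4,0):0 a4@(3,3):0 a5@(0,1):0 a6@(2,0):0 a7@(1,2):0 a8@(4,1):0
t=3: (unchanged — steady state)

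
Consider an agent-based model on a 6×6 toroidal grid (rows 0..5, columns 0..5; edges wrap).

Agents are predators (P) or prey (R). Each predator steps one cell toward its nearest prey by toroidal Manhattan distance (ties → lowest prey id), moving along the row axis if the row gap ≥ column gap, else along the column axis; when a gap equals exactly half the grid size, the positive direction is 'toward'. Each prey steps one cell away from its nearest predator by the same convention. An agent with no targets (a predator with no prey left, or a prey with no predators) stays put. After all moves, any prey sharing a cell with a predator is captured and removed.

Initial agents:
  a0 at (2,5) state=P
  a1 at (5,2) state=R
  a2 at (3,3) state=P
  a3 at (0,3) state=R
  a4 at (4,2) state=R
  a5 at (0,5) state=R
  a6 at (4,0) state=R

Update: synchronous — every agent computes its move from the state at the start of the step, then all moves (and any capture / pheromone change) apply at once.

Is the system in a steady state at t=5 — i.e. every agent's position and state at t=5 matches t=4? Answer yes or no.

no

t=1: a0@(1,5):P a1@(0,2):R a2@(4,3):P a3@(5,3):R a4@(5,2):R a5@(5,5):R a6@(5,0):R
t=2: a0@(0,5):P a1@(1,2):R a2@(5,3):P a3@(0,3):R a4@(0,2):R a5@(4,5):R a6@(4,0):R
t=3: a0@(0,4):P a1@(2,2):R a2@(0,3):P a3@(1,3):R a4@(1,2):R a5@(3,5):R a6@(3,0):R
t=4: a0@(1,4):P a1@(3,2):R a2@(1,3):P a3@(2,3):R a4@(2,2):R a5@(2,5):R a6@(2,0):R
t=5: a0@(2,4):P a1@(4,2):R a2@(2,3):P a3@(3,3):R a4@(3,2):R a5@(3,5):R a6@(2,1):R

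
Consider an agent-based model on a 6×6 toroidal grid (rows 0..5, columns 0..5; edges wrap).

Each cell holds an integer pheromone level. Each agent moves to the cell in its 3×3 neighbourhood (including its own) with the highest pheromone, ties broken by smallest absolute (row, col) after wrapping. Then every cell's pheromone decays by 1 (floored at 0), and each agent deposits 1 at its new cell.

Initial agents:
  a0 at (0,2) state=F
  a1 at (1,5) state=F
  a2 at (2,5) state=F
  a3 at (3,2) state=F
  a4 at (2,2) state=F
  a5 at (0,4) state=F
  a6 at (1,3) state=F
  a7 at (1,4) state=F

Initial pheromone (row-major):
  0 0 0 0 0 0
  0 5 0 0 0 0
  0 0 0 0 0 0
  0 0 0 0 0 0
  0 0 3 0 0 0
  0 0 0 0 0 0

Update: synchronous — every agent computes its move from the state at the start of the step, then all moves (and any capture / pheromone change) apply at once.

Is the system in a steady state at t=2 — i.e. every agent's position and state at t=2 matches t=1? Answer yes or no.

no

t=1: a0@(1,1) a1@(0,0) a2@(1,0) a3@(4,2) a4@(1,1) a5@(0,3) a6@(0,2) a7@(0,3) | pheromone: 1 0 1 2 0 0 / 1 6 0 0 0 0 / 0 0 0 0 0 0 / 0 0 0 0 0 0 / 0 0 3 0 0 0 / 0 0 0 0 0 0
t=2: a0@(1,1) a1@(1,1) a2@(1,1) a3@(4,2) a4@(1,1) a5@(0,3) a6@(1,1) a7@(0,3) | pheromone: 0 0 0 3 0 0 / 0 10 0 0 0 0 / 0 0 0 0 0 0 / 0 0 0 0 0 0 / 0 0 3 0 0 0 / 0 0 0 0 0 0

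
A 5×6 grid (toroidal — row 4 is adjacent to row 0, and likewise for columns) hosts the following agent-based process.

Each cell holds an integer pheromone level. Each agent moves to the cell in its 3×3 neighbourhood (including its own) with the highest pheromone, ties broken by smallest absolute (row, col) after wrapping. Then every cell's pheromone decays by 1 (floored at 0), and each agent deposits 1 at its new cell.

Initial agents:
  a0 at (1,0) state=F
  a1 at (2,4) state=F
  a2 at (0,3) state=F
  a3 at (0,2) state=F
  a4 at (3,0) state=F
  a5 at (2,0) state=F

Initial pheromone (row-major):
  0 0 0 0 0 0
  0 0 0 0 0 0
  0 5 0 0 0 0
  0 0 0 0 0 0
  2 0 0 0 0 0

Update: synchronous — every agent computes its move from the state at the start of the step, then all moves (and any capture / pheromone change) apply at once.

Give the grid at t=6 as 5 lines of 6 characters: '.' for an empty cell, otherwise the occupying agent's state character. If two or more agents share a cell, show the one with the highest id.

.F....
......
.F....
......
......

t=1: a0@(2,1) a1@(1,3) a2@(0,2) a3@(0,1) a4@(2,1) a5@(2,1) | pheromone: 0 1 1 0 0 0 / 0 0 0 1 0 0 / 0 7 0 0 0 0 / 0 0 0 0 0 0 / 1 0 0 0 0 0
t=2: a0@(2,1) a1@(0,2) a2@(0,1) a3@(0,1) a4@(2,1) a5@(2,1) | pheromone: 0 2 1 0 0 0 / 0 0 0 0 0 0 / 0 9 0 0 0 0 / 0 0 0 0 0 0 / 0 0 0 0 0 0
t=3: a0@(2,1) a1@(0,1) a2@(0,1) a3@(0,1) a4@(2,1) a5@(2,1) | pheromone: 0 4 0 0 0 0 / 0 0 0 0 0 0 / 0 11 0 0 0 0 / 0 0 0 0 0 0 / 0 0 0 0 0 0
t=4: a0@(2,1) a1@(0,1) a2@(0,1) a3@(0,1) a4@(2,1) a5@(2,1) | pheromone: 0 6 0 0 0 0 / 0 0 0 0 0 0 / 0 13 0 0 0 0 / 0 0 0 0 0 0 / 0 0 0 0 0 0
t=5: a0@(2,1) a1@(0,1) a2@(0,1) a3@(0,1) a4@(2,1) a5@(2,1) | pheromone: 0 8 0 0 0 0 / 0 0 0 0 0 0 / 0 15 0 0 0 0 / 0 0 0 0 0 0 / 0 0 0 0 0 0
t=6: a0@(2,1) a1@(0,1) a2@(0,1) a3@(0,1) a4@(2,1) a5@(2,1) | pheromone: 0 10 0 0 0 0 / 0 0 0 0 0 0 / 0 17 0 0 0 0 / 0 0 0 0 0 0 / 0 0 0 0 0 0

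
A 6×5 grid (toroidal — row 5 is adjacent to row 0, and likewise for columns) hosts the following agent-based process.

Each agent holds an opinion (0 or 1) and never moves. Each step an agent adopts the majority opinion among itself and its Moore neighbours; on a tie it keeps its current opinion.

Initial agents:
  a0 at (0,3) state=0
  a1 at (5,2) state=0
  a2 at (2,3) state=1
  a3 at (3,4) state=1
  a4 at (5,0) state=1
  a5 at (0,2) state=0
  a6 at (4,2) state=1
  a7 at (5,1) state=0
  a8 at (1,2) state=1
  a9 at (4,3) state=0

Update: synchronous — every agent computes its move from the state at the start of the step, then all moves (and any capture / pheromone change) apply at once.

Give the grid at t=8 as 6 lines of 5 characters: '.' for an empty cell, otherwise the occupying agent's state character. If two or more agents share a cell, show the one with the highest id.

..00.
..1..
...1.
....1
..00.
100..

t=1: a0@(0,3):0 a1@(5,2):0 a2@(2,3):1 a3@(3,4):1 a4@(5,0):1 a5@(0,2):0 a6@(4,2):0 a7@(5,1):0 a8@(1,2):1 a9@(4,3):0
t=2: (unchanged — steady state)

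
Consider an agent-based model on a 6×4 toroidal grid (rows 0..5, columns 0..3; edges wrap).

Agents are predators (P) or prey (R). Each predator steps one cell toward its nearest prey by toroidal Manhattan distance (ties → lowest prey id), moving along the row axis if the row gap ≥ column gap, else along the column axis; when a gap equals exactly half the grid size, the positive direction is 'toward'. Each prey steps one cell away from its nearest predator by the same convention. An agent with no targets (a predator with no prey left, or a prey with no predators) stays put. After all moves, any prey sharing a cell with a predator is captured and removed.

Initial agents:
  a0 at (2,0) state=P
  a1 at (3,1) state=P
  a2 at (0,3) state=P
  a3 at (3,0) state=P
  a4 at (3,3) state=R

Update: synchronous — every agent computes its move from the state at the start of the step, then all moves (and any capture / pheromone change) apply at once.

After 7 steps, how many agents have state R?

t=1: a0@(3,0):P a1@(3,2):P a2@(1,3):P a3@(3,3):P
t=2: (unchanged — steady state)

0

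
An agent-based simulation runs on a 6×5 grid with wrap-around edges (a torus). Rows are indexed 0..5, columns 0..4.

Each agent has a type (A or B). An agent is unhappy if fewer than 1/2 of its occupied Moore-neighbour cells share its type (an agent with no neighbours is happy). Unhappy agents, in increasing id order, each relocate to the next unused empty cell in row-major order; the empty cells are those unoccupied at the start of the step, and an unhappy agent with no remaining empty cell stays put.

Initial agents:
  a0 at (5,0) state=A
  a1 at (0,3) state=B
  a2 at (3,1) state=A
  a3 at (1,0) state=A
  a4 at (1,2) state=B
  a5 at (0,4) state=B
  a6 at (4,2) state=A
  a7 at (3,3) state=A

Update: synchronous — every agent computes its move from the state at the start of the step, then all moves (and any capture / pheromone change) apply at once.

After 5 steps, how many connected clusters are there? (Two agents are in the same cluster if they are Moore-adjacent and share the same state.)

3

t=1: a0@(0,0):A a1@(0,3):B a2@(3,1):A a3@(0,1):A a4@(1,2):B a5@(0,2):B a6@(4,2):A a7@(3,3):A
t=2: a0@(0,0):A a1@(0,3):B a2@(3,1):A a3@(0,4):A a4@(1,2):B a5@(0,2):B a6@(4,2):A a7@(3,3):A
t=3: (unchanged — steady state)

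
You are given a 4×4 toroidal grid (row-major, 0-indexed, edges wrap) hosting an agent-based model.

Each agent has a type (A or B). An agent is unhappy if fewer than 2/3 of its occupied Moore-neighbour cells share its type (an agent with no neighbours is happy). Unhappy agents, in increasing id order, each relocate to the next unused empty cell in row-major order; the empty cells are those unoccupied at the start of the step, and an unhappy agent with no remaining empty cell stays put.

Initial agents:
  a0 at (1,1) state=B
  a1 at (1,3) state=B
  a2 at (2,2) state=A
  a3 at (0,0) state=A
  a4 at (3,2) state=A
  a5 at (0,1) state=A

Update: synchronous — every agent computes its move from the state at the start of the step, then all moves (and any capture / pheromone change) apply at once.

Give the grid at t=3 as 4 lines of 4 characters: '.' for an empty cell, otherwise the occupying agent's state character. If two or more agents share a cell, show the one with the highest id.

t=1: a0@(0,2):B a1@(0,3):B a2@(1,0):A a3@(1,2):A a4@(3,2):A a5@(0,1):A
t=2: a0@(0,0):B a1@(1,1):B a2@(1,3):A a3@(2,0):A a4@(2,1):A a5@(0,1):A
t=3: a0@(0,2):B a1@(0,3):B a2@(1,0):A a3@(2,0):A a4@(1,2):A a5@(2,2):A

..BB
A.A.
A.A.
....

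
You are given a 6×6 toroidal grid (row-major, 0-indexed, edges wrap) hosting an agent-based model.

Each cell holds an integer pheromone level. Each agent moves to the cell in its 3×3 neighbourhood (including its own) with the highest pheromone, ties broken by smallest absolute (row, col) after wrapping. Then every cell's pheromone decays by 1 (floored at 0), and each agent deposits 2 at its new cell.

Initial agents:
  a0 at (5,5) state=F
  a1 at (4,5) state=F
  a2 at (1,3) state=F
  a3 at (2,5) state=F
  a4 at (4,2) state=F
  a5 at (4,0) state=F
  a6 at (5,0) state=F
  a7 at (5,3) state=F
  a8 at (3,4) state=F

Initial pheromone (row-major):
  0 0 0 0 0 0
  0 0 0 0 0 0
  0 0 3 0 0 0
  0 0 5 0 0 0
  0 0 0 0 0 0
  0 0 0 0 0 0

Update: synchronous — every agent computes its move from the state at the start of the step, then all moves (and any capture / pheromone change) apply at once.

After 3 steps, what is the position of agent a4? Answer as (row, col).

t=1: a0@(0,0) a1@(3,0) a2@(2,2) a3@(1,0) a4@(3,2) a5@(3,0) a6@(0,0) a7@(0,2) a8@(2,3) | pheromone: 4 0 2 0 0 0 / 2 0 0 0 0 0 / 0 0 4 2 0 0 / 4 0 6 0 0 0 / 0 0 0 0 0 0 / 0 0 0 0 0 0
t=2: a0@(0,0) a1@(3,0) a2@(3,2) a3@(0,0) a4@(3,2) a5@(3,0) a6@(0,0) a7@(0,2) a8@(3,2) | pheromone: 9 0 3 0 0 0 / 1 0 0 0 0 0 / 0 0 3 1 0 0 / 7 0 11 0 0 0 / 0 0 0 0 0 0 / 0 0 0 0 0 0
t=3: a0@(0,0) a1@(3,0) a2@(3,2) a3@(0,0) a4@(3,2) a5@(3,0) a6@(0,0) a7@(0,2) a8@(3,2) | pheromone: 14 0 4 0 0 0 / 0 0 0 0 0 0 / 0 0 2 0 0 0 / 10 0 16 0 0 0 / 0 0 0 0 0 0 / 0 0 0 0 0 0

(3, 2)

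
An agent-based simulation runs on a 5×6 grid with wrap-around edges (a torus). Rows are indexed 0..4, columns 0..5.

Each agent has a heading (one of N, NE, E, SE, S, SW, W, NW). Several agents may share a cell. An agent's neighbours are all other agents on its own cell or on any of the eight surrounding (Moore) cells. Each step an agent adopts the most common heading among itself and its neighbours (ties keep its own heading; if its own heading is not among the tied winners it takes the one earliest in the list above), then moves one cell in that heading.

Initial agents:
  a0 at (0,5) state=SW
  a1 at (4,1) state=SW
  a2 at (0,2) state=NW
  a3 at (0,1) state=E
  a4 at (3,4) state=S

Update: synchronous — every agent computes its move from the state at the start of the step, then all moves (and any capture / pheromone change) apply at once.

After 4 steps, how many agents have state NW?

t=1: a0@(1,4):SW a1@(0,0):SW a2@(4,1):NW a3@(0,2):E a4@(4,4):S
t=2: a0@(2,3):SW a1@(1,5):SW a2@(3,0):NW a3@(0,3):E a4@(0,4):S
t=3: a0@(3,2):SW a1@(2,4):SW a2@(2,5):NW a3@(0,4):E a4@(1,4):S
t=4: a0@(4,1):SW a1@(3,3):SW a2@(1,4):NW a3@(0,5):E a4@(2,4):S

1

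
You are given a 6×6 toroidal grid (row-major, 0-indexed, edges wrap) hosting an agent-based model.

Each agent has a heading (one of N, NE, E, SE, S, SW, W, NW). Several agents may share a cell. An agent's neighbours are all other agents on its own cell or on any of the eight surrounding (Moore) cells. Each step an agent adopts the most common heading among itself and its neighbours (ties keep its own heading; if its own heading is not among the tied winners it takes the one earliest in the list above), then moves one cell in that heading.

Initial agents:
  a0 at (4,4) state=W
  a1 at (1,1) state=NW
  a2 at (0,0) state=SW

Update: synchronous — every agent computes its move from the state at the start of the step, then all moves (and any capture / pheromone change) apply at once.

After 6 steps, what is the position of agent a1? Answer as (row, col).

(1, 1)

t=1: a0@(4,3):W a1@(0,0):NW a2@(1,5):SW
t=2: a0@(4,2):W a1@(5,5):NW a2@(2,4):SW
t=3: a0@(4,1):W a1@(4,4):NW a2@(3,3):SW
t=4: a0@(4,0):W a1@(3,3):NW a2@(4,2):SW
t=5: a0@(4,5):W a1@(2,2):NW a2@(5,1):SW
t=6: a0@(4,4):W a1@(1,1):NW a2@(0,0):SW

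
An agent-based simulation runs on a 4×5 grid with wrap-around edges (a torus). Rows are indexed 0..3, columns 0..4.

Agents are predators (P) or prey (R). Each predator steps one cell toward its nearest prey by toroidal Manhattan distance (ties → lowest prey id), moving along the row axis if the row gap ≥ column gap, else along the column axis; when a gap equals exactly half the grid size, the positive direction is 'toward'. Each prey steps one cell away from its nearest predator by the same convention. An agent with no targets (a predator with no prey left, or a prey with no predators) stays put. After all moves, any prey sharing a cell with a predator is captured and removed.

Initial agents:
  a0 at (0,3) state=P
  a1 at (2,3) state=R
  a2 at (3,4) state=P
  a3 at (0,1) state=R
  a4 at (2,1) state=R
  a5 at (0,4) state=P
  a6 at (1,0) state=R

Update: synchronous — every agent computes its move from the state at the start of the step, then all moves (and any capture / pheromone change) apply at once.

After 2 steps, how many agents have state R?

t=1: a0@(1,3):P a2@(2,4):P a4@(2,2):R a5@(0,0):P a6@(2,0):R
t=2: a0@(2,3):P a2@(2,0):P a4@(3,2):R a5@(1,0):P a6@(2,1):R

2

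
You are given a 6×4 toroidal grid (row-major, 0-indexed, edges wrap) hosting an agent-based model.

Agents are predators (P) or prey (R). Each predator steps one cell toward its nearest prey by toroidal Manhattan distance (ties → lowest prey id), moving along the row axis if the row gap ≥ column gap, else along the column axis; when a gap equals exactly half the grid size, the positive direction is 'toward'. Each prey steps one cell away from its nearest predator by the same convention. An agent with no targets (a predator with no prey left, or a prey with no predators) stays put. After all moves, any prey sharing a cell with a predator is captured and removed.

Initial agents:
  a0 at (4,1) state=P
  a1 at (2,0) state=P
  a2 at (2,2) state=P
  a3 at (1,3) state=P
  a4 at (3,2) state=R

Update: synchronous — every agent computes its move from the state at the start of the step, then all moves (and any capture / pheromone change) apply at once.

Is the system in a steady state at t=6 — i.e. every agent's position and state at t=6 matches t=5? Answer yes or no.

t=1: a0@(3,1):P a1@(2,1):P a2@(3,2):P a3@(2,3):P a4@(4,2):R
t=2: a0@(4,1):P a1@(3,1):P a2@(4,2):P a3@(3,3):P a4@(5,2):R
t=3: a0@(5,1):P a1@(4,1):P a2@(5,2):P a3@(4,3):P a4@(0,2):R
t=4: a0@(0,1):P a1@(5,1):P a2@(0,2):P a3@(5,3):P a4@(1,2):R
t=5: a0@(1,1):P a1@(0,1):P a2@(1,2):P a3@(0,3):P a4@(2,2):R
t=6: a0@(2,1):P a1@(1,1):P a2@(2,2):P a3@(1,3):P a4@(3,2):R

no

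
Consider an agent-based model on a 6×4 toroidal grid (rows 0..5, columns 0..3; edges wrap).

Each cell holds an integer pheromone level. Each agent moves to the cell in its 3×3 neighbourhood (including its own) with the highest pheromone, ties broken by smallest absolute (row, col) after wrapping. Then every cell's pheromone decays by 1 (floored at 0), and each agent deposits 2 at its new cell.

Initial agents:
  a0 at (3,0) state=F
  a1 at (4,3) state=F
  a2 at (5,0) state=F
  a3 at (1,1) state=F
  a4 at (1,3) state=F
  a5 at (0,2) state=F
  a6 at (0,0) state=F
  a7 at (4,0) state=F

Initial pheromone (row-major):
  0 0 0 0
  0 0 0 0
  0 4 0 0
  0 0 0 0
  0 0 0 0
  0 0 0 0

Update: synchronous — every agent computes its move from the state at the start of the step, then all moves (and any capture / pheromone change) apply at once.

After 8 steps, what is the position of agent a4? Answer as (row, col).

t=1: a0@(2,1) a1@(3,0) a2@(0,0) a3@(2,1) a4@(0,0) a5@(0,1) a6@(0,0) a7@(3,0) | pheromone: 6 2 0 0 / 0 0 0 0 / 0 7 0 0 / 4 0 0 0 / 0 0 0 0 / 0 0 0 0
t=2: a0@(2,1) a1@(2,1) a2@(0,0) a3@(2,1) a4@(0,0) a5@(0,0) a6@(0,0) a7@(2,1) | pheromone: 13 1 0 0 / 0 0 0 0 / 0 14 0 0 / 3 0 0 0 / 0 0 0 0 / 0 0 0 0
t=3: a0@(2,1) a1@(2,1) a2@(0,0) a3@(2,1) a4@(0,0) a5@(0,0) a6@(0,0) a7@(2,1) | pheromone: 20 0 0 0 / 0 0 0 0 / 0 21 0 0 / 2 0 0 0 / 0 0 0 0 / 0 0 0 0
t=4: a0@(2,1) a1@(2,1) a2@(0,0) a3@(2,1) a4@(0,0) a5@(0,0) a6@(0,0) a7@(2,1) | pheromone: 27 0 0 0 / 0 0 0 0 / 0 28 0 0 / 1 0 0 0 / 0 0 0 0 / 0 0 0 0
t=5: a0@(2,1) a1@(2,1) a2@(0,0) a3@(2,1) a4@(0,0) a5@(0,0) a6@(0,0) a7@(2,1) | pheromone: 34 0 0 0 / 0 0 0 0 / 0 35 0 0 / 0 0 0 0 / 0 0 0 0 / 0 0 0 0
t=6: a0@(2,1) a1@(2,1) a2@(0,0) a3@(2,1) a4@(0,0) a5@(0,0) a6@(0,0) a7@(2,1) | pheromone: 41 0 0 0 / 0 0 0 0 / 0 42 0 0 / 0 0 0 0 / 0 0 0 0 / 0 0 0 0
t=7: a0@(2,1) a1@(2,1) a2@(0,0) a3@(2,1) a4@(0,0) a5@(0,0) a6@(0,0) a7@(2,1) | pheromone: 48 0 0 0 / 0 0 0 0 / 0 49 0 0 / 0 0 0 0 / 0 0 0 0 / 0 0 0 0
t=8: a0@(2,1) a1@(2,1) a2@(0,0) a3@(2,1) a4@(0,0) a5@(0,0) a6@(0,0) a7@(2,1) | pheromone: 55 0 0 0 / 0 0 0 0 / 0 56 0 0 / 0 0 0 0 / 0 0 0 0 / 0 0 0 0

(0, 0)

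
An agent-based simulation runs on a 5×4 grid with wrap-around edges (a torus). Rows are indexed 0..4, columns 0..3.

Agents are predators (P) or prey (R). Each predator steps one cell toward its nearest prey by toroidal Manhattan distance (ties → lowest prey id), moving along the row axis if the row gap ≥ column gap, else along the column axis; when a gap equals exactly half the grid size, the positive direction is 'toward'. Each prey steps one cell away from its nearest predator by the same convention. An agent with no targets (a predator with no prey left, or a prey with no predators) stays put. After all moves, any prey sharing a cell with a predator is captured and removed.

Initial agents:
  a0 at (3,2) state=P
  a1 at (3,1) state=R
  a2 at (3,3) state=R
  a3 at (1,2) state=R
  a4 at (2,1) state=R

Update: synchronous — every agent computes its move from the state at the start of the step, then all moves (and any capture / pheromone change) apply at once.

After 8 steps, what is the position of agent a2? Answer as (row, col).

t=1: a0@(3,1):P a1@(3,0):R a2@(3,0):R a3@(0,2):R a4@(1,1):R
t=2: a0@(3,0):P a1@(3,3):R a2@(3,3):R a3@(1,2):R a4@(0,1):R
t=3: a0@(3,3):P a1@(3,2):R a2@(3,2):R a3@(0,2):R a4@(1,1):R
t=4: a0@(3,2):P a1@(3,1):R a2@(3,1):R a3@(1,2):R a4@(0,1):R
t=5: a0@(3,1):P a1@(3,0):R a2@(3,0):R a3@(0,2):R a4@(1,1):R
t=6: a0@(3,0):P a1@(3,3):R a2@(3,3):R a3@(1,2):R a4@(0,1):R
t=7: a0@(3,3):P a1@(3,2):R a2@(3,2):R a3@(0,2):R a4@(1,1):R
t=8: a0@(3,2):P a1@(3,1):R a2@(3,1):R a3@(1,2):R a4@(0,1):R

(3, 1)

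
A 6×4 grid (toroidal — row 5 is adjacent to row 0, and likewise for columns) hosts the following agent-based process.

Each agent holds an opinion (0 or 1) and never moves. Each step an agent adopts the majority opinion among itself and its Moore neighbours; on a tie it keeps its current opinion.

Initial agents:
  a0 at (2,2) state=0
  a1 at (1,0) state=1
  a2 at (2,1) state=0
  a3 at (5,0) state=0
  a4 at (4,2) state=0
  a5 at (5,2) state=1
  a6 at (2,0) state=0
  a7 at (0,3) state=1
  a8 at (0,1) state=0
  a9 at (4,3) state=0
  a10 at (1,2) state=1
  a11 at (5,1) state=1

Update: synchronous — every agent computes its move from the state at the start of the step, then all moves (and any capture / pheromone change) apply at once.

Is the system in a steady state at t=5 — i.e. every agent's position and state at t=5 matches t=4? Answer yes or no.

yes

t=1: a0@(2,2):0 a1@(1,0):0 a2@(2,1):0 a3@(5,0):0 a4@(4,2):0 a5@(5,2):1 a6@(2,0):0 a7@(0,3):1 a8@(0,1):1 a9@(4,3):0 a10@(1,2):0 a11@(5,1):0
t=2: a0@(2,2):0 a1@(1,0):0 a2@(2,1):0 a3@(5,0):0 a4@(4,2):0 a5@(5,2):1 a6@(2,0):0 a7@(0,3):0 a8@(0,1):0 a9@(4,3):0 a10@(1,2):0 a11@(5,1):0
t=3: a0@(2,2):0 a1@(1,0):0 a2@(2,1):0 a3@(5,0):0 a4@(4,2):0 a5@(5,2):0 a6@(2,0):0 a7@(0,3):0 a8@(0,1):0 a9@(4,3):0 a10@(1,2):0 a11@(5,1):0
t=4: (unchanged — steady state)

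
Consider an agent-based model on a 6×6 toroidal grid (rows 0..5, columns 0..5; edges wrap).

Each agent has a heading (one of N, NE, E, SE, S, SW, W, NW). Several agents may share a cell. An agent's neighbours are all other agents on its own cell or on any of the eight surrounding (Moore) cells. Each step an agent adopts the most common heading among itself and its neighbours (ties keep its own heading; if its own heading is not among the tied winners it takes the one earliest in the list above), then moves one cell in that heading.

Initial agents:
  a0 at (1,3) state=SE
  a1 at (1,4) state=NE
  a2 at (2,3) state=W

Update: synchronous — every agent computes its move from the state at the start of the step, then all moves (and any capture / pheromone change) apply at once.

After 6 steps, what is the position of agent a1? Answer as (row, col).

t=1: a0@(2,4):SE a1@(0,5):NE a2@(2,2):W
t=2: a0@(3,5):SE a1@(5,0):NE a2@(2,1):W
t=3: a0@(4,0):SE a1@(4,1):NE a2@(2,0):W
t=4: a0@(5,1):SE a1@(3,2):NE a2@(2,5):W
t=5: a0@(0,2):SE a1@(2,3):NE a2@(2,4):W
t=6: a0@(1,3):SE a1@(1,4):NE a2@(2,3):W

(1, 4)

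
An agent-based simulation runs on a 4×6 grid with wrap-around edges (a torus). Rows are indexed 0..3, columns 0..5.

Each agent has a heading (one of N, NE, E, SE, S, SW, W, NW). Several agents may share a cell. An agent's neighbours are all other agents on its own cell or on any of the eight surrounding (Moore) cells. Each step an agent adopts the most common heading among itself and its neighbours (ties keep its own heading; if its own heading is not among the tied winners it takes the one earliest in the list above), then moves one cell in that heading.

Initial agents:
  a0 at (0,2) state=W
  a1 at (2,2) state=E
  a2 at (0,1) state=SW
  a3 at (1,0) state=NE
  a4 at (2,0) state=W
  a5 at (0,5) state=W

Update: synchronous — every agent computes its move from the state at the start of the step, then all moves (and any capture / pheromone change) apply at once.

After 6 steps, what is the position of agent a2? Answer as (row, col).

t=1: a0@(0,1):W a1@(2,3):E a2@(1,0):SW a3@(1,5):W a4@(2,5):W a5@(0,4):W
t=2: a0@(0,0):W a1@(2,4):E a2@(1,5):W a3@(1,4):W a4@(2,4):W a5@(0,3):W
t=3: a0@(0,5):W a1@(2,3):W a2@(1,4):W a3@(1,3):W a4@(2,3):W a5@(0,2):W
t=4: a0@(0,4):W a1@(2,2):W a2@(1,3):W a3@(1,2):W a4@(2,2):W a5@(0,1):W
t=5: a0@(0,3):W a1@(2,1):W a2@(1,2):W a3@(1,1):W a4@(2,1):W a5@(0,0):W
t=6: a0@(0,2):W a1@(2,0):W a2@(1,1):W a3@(1,0):W a4@(2,0):W a5@(0,5):W

(1, 1)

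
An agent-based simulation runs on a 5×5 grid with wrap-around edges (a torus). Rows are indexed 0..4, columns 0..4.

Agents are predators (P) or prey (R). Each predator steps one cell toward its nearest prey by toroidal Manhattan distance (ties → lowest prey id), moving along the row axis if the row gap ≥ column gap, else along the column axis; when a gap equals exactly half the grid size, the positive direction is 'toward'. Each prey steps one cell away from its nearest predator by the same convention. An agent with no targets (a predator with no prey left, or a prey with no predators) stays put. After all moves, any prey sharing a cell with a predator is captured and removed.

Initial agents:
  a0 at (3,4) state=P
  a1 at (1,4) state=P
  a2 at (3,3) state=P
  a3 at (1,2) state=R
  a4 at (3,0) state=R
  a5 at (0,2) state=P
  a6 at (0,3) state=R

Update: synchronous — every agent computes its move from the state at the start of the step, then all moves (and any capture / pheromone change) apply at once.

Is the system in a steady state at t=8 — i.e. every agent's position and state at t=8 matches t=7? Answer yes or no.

no

t=1: a0@(3,0):P a1@(1,3):P a2@(3,4):P a3@(2,2):R a4@(3,1):R a5@(1,2):P a6@(0,4):R
t=2: a0@(3,1):P a1@(2,3):P a2@(3,0):P a3@(3,2):R a4@(3,2):R a5@(2,2):P a6@(4,4):R
t=3: a0@(3,2):P a1@(3,3):P a2@(3,1):P a5@(3,2):P a6@(0,4):R
t=4: a0@(4,2):P a1@(4,3):P a2@(4,1):P a5@(4,2):P a6@(1,4):R
t=5: a0@(0,2):P a1@(0,3):P a2@(0,1):P a5@(0,2):P a6@(2,4):R
t=6: a0@(1,2):P a1@(1,3):P a2@(1,1):P a5@(1,2):P a6@(3,4):R
t=7: a0@(2,2):P a1@(2,3):P a2@(2,1):P a5@(2,2):P a6@(4,4):R
t=8: a0@(3,2):P a1@(3,3):P a2@(3,1):P a5@(3,2):P a6@(0,4):R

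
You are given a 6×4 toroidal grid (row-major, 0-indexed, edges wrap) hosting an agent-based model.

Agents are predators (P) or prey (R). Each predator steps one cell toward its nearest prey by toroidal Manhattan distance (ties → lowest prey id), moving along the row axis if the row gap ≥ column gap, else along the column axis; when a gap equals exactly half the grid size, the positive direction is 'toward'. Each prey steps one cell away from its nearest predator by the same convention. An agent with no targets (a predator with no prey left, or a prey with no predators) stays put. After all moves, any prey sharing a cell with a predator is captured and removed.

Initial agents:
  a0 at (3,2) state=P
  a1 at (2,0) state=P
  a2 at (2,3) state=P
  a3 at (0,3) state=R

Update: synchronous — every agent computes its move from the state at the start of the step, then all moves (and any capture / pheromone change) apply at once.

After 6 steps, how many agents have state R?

0

t=1: a0@(4,2):P a1@(1,0):P a2@(1,3):P a3@(5,3):R
t=2: a0@(5,2):P a1@(0,0):P a2@(0,3):P
t=3: (unchanged — steady state)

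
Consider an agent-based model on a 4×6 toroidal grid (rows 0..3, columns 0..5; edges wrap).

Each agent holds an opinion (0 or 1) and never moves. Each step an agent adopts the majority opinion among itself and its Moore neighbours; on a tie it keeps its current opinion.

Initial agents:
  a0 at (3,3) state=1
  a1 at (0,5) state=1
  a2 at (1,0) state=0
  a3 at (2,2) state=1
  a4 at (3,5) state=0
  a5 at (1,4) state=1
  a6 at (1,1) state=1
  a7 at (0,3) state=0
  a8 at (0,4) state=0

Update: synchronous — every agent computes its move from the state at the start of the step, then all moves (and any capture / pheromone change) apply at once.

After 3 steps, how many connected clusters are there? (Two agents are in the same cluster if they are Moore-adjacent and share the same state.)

2

t=1: a0@(3,3):1 a1@(0,5):0 a2@(1,0):1 a3@(2,2):1 a4@(3,5):0 a5@(1,4):1 a6@(1,1):1 a7@(0,3):0 a8@(0,4):0
t=2: a0@(3,3):1 a1@(0,5):0 a2@(1,0):1 a3@(2,2):1 a4@(3,5):0 a5@(1,4):0 a6@(1,1):1 a7@(0,3):0 a8@(0,4):0
t=3: (unchanged — steady state)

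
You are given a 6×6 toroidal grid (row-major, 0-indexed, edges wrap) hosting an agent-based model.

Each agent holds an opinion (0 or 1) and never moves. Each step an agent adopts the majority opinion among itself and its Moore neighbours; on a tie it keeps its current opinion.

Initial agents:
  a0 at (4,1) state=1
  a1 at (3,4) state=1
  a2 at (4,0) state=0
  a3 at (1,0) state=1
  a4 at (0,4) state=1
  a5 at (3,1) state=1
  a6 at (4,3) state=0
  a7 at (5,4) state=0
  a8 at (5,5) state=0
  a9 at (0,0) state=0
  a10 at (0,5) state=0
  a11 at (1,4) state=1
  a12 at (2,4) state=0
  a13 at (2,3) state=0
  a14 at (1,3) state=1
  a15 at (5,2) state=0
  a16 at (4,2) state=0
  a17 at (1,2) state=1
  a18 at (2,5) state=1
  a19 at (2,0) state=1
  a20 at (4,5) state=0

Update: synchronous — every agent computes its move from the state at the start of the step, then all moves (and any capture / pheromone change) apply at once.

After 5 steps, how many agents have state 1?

9

t=1: a0@(4,1):0 a1@(3,4):0 a2@(4,0):0 a3@(1,0):1 a4@(0,4):1 a5@(3,1):1 a6@(4,3):0 a7@(5,4):0 a8@(5,5):0 a9@(0,0):0 a10@(0,5):0 a11@(1,4):1 a12@(2,4):1 a13@(2,3):1 a14@(1,3):1 a15@(5,2):0 a16@(4,2):0 a17@(1,2):1 a18@(2,5):1 a19@(2,0):1 a20@(4,5):0
t=2: a0@(4,1):0 a1@(3,4):0 a2@(4,0):0 a3@(1,0):1 a4@(0,4):1 a5@(3,1):0 a6@(4,3):0 a7@(5,4):0 a8@(5,5):0 a9@(0,0):0 a10@(0,5):0 a11@(1,4):1 a12@(2,4):1 a13@(2,3):1 a14@(1,3):1 a15@(5,2):0 a16@(4,2):0 a17@(1,2):1 a18@(2,5):1 a19@(2,0):1 a20@(4,5):0
t=3: (unchanged — steady state)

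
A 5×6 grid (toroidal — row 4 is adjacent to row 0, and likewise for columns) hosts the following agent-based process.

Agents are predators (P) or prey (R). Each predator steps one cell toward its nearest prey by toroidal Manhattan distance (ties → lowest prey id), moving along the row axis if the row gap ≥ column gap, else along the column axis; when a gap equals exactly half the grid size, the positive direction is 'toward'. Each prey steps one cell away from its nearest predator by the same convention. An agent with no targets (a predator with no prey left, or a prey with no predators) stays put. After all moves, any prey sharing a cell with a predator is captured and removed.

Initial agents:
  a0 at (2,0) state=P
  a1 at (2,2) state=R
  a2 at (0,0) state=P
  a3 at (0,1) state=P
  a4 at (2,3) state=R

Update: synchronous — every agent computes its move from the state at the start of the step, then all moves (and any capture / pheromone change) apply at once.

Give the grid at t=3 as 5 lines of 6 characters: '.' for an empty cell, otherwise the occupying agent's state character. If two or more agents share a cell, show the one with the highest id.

......
..P...
..PPRR
......
......

t=1: a0@(2,1):P a1@(2,3):R a2@(1,0):P a3@(1,1):P a4@(2,2):R
t=2: a0@(2,2):P a1@(2,4):R a2@(1,1):P a3@(2,1):P a4@(2,3):R
t=3: a0@(2,3):P a1@(2,5):R a2@(1,2):P a3@(2,2):P a4@(2,4):R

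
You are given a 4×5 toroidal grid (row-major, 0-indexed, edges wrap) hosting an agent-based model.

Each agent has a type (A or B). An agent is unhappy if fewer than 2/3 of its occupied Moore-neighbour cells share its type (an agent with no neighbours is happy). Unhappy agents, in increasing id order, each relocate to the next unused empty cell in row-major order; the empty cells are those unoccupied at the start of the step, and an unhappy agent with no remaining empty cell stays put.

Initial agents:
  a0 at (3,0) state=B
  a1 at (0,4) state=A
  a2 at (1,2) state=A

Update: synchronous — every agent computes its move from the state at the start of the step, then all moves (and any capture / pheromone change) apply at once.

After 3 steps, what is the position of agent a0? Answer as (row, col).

t=1: a0@(0,0):B a1@(0,1):A a2@(1,2):A
t=2: a0@(0,2):B a1@(0,3):A a2@(1,2):A
t=3: a0@(0,0):B a1@(0,1):A a2@(0,4):A

(0, 0)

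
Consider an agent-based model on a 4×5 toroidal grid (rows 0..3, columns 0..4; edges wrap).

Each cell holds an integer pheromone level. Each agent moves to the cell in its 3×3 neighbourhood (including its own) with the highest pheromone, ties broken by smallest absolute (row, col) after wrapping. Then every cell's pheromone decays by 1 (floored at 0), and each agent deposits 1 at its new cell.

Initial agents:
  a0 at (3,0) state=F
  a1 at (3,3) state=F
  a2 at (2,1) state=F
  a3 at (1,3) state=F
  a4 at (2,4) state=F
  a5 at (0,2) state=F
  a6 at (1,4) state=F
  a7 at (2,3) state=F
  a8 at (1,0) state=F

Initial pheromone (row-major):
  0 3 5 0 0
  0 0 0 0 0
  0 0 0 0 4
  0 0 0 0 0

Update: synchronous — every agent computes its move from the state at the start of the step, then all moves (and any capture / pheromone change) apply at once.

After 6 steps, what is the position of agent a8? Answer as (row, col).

t=1: a0@(2,4) a1@(0,2) a2@(1,0) a3@(0,2) a4@(2,4) a5@(0,2) a6@(2,4) a7@(2,4) a8@(2,4) | pheromone: 0 2 7 0 0 / 1 0 0 0 0 / 0 0 0 0 8 / 0 0 0 0 0
t=2: a0@(2,4) a1@(0,2) a2@(2,4) a3@(0,2) a4@(2,4) a5@(0,2) a6@(2,4) a7@(2,4) a8@(2,4) | pheromone: 0 1 9 0 0 / 0 0 0 0 0 / 0 0 0 0 13 / 0 0 0 0 0
t=3: a0@(2,4) a1@(0,2) a2@(2,4) a3@(0,2) a4@(2,4) a5@(0,2) a6@(2,4) a7@(2,4) a8@(2,4) | pheromone: 0 0 11 0 0 / 0 0 0 0 0 / 0 0 0 0 18 / 0 0 0 0 0
t=4: a0@(2,4) a1@(0,2) a2@(2,4) a3@(0,2) a4@(2,4) a5@(0,2) a6@(2,4) a7@(2,4) a8@(2,4) | pheromone: 0 0 13 0 0 / 0 0 0 0 0 / 0 0 0 0 23 / 0 0 0 0 0
t=5: a0@(2,4) a1@(0,2) a2@(2,4) a3@(0,2) a4@(2,4) a5@(0,2) a6@(2,4) a7@(2,4) a8@(2,4) | pheromone: 0 0 15 0 0 / 0 0 0 0 0 / 0 0 0 0 28 / 0 0 0 0 0
t=6: a0@(2,4) a1@(0,2) a2@(2,4) a3@(0,2) a4@(2,4) a5@(0,2) a6@(2,4) a7@(2,4) a8@(2,4) | pheromone: 0 0 17 0 0 / 0 0 0 0 0 / 0 0 0 0 33 / 0 0 0 0 0

(2, 4)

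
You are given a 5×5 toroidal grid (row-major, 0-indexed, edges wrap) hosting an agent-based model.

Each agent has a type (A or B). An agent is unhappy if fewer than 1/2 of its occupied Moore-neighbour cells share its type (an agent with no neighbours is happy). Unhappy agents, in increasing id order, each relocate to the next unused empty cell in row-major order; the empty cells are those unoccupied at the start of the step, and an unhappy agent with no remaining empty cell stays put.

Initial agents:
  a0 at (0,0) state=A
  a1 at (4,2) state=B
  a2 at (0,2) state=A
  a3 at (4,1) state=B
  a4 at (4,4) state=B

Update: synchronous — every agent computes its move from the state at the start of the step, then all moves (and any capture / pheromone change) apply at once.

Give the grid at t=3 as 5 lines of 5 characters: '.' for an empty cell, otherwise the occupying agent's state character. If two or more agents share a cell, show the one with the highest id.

t=1: a0@(0,1):A a1@(4,2):B a2@(0,3):A a3@(0,4):B a4@(1,0):B
t=2: a0@(0,0):A a1@(0,2):B a2@(1,1):A a3@(0,4):B a4@(1,0):B
t=3: a0@(0,1):A a1@(0,3):B a2@(1,2):A a3@(0,4):B a4@(1,3):B

.A.BB
..AB.
.....
.....
.....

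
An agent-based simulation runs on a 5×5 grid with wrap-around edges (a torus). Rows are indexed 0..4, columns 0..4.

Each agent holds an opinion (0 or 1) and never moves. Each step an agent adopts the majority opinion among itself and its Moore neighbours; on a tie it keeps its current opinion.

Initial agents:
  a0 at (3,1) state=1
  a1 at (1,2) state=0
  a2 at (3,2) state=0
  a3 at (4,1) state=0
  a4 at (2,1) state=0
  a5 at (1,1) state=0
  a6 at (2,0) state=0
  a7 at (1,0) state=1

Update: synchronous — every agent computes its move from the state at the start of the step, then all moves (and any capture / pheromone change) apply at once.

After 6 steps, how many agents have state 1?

t=1: a0@(3,1):0 a1@(1,2):0 a2@(3,2):0 a3@(4,1):0 a4@(2,1):0 a5@(1,1):0 a6@(2,0):0 a7@(1,0):0
t=2: (unchanged — steady state)

0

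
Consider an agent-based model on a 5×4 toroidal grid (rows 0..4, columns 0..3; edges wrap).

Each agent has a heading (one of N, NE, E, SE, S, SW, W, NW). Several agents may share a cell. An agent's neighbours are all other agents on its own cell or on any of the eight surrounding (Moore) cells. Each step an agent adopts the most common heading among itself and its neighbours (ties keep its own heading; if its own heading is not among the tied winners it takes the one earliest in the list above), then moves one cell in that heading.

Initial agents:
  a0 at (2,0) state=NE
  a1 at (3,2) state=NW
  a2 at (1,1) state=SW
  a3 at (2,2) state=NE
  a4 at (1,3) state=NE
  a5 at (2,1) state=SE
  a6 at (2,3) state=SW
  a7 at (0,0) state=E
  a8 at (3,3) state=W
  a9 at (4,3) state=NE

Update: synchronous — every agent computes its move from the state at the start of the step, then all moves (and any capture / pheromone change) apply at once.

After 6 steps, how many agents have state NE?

10

t=1: a0@(1,1):NE a1@(2,3):NE a2@(0,2):NE a3@(1,3):NE a4@(0,0):NE a5@(1,2):NE a6@(1,0):NE a7@(4,1):NE a8@(2,0):NE a9@(3,0):NE
t=2: a0@(0,2):NE a1@(1,0):NE a2@(4,3):NE a3@(0,0):NE a4@(4,1):NE a5@(0,3):NE a6@(0,1):NE a7@(3,2):NE a8@(1,1):NE a9@(2,1):NE
t=3: a0@(4,3):NE a1@(0,1):NE a2@(3,0):NE a3@(4,1):NE a4@(3,2):NE a5@(4,0):NE a6@(4,2):NE a7@(2,3):NE a8@(0,2):NE a9@(1,2):NE
t=4: a0@(3,0):NE a1@(4,2):NE a2@(2,1):NE a3@(3,2):NE a4@(2,3):NE a5@(3,1):NE a6@(3,3):NE a7@(1,0):NE a8@(4,3):NE a9@(0,3):NE
t=5: a0@(2,1):NE a1@(3,3):NE a2@(1,2):NE a3@(2,3):NE a4@(1,0):NE a5@(2,2):NE a6@(2,0):NE a7@(0,1):NE a8@(3,0):NE a9@(4,0):NE
t=6: a0@(1,2):NE a1@(2,0):NE a2@(0,3):NE a3@(1,0):NE a4@(0,1):NE a5@(1,3):NE a6@(1,1):NE a7@(4,2):NE a8@(2,1):NE a9@(3,1):NE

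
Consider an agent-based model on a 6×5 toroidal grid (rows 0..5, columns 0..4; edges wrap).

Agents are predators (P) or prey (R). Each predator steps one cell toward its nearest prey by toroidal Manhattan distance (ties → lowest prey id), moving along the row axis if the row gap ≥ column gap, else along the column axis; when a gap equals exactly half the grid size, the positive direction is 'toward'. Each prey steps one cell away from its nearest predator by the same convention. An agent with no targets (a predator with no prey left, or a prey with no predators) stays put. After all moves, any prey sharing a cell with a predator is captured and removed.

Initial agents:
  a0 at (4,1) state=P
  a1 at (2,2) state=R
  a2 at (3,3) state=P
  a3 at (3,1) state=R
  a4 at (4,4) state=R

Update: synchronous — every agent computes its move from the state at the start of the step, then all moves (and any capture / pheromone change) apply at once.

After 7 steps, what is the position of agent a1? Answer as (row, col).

(1, 2)

t=1: a0@(3,1):P a1@(1,2):R a2@(2,3):P a3@(2,1):R a4@(4,3):R
t=2: a0@(2,1):P a1@(0,2):R a2@(1,3):P a3@(1,1):R a4@(5,3):R
t=3: a0@(1,1):P a1@(5,2):R a2@(0,3):P a3@(0,1):R a4@(4,3):R
t=4: a0@(0,1):P a1@(4,2):R a2@(5,3):P a3@(5,1):R a4@(3,3):R
t=5: a0@(5,1):P a1@(3,2):R a2@(4,3):P a3@(4,1):R a4@(2,3):R
t=6: a0@(4,1):P a1@(2,2):R a2@(3,3):P a3@(3,1):R a4@(1,3):R
t=7: a0@(3,1):P a1@(1,2):R a2@(2,3):P a3@(2,1):R a4@(0,3):R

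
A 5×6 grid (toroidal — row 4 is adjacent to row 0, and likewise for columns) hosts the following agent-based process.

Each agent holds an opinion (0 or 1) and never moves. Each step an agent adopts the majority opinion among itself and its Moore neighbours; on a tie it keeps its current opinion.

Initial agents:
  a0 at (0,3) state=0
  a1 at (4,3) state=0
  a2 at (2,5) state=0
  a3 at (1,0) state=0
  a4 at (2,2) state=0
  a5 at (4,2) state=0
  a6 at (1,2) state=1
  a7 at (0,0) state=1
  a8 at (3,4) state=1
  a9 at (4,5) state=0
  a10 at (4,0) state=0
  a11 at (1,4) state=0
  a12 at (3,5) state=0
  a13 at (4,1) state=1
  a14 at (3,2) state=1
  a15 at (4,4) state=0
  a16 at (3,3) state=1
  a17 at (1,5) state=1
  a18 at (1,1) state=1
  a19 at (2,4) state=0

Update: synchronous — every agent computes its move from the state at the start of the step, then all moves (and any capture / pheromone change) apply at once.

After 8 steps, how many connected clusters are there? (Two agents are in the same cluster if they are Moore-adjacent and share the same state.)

2

t=1: a0@(0,3):0 a1@(4,3):0 a2@(2,5):0 a3@(1,0):1 a4@(2,2):1 a5@(4,2):0 a6@(1,2):1 a7@(0,0):1 a8@(3,4):0 a9@(4,5):0 a10@(4,0):0 a11@(1,4):0 a12@(3,5):0 a13@(4,1):1 a14@(3,2):1 a15@(4,4):0 a16@(3,3):0 a17@(1,5):0 a18@(1,1):1 a19@(2,4):0
t=2: (unchanged — steady state)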